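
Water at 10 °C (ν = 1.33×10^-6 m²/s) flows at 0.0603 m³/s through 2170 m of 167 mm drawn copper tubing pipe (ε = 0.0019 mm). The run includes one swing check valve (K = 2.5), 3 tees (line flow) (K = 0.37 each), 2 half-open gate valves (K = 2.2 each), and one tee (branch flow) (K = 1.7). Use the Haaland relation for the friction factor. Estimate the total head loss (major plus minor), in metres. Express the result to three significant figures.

V = 4Q/(πD²) = 2.753 m/s; V²/2g = 0.3863 m
Re = 3.46×10^5, ε/D = 1.14×10^-5 → f = 0.01407 (Haaland)
Major: h_f = f(L/D)·V²/2g = 0.01407·12994·0.3863 = 70.62 m
Minor: ΣK = 9.71; h_m = ΣK·V²/2g = 3.751 m
Total H_L = 70.62 + 3.751 = 74.37 m

H_L ≈ 74.4 m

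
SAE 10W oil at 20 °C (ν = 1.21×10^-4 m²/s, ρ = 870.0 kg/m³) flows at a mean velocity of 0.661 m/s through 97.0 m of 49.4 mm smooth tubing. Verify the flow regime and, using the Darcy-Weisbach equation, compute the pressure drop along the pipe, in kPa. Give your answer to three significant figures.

Re = VD/ν = 0.661·0.04940/1.21×10^-4 = 270 → laminar (Re < 2300)
f = 64/Re = 0.2372
h_f = f(L/D)V²/(2g) = 0.2372·(97.0/0.04940)·0.661²/(2·9.81) = 10.37 m
Δp = ρg·h_f = 870.0·9.81·10.37 = 88.51 kPa

Δp ≈ 88.5 kPa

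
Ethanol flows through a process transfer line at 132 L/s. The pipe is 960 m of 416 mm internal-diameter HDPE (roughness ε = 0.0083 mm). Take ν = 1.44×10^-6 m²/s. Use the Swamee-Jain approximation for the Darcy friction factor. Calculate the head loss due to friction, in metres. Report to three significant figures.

V = 4Q/(πD²) = 4·0.132/(π·0.416²) = 0.9712 m/s
Re = VD/ν = 0.9712·0.416/1.44×10^-6 = 2.81×10^5 → turbulent
ε/D = 0.0083/416 = 2.00×10^-5
Swamee-Jain: f = 0.01478
h_f = f(L/D)V²/(2g) = 0.01478·(960/0.416)·0.9712²/(2·9.81) = 1.640 m

h_f ≈ 1.64 m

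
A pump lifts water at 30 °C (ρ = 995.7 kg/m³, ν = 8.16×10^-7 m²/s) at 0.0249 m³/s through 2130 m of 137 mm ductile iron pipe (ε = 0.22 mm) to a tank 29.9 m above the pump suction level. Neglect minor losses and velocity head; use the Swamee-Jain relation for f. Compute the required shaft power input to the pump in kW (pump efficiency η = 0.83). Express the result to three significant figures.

V = 4Q/(πD²) = 1.689 m/s; Re = 2.84×10^5; ε/D = 0.00161; f = 0.02300
h_f = f(L/D)V²/2g = 52.01 m
Total head H = z + h_f = 29.9 + 52.01 = 81.91 m
P_hyd = ρgQH = 995.7·9.81·0.0249·81.91 = 19.92 kW
P_shaft = P_hyd/η = 19.92/0.83 = 24.00 kW

P_shaft ≈ 24.0 kW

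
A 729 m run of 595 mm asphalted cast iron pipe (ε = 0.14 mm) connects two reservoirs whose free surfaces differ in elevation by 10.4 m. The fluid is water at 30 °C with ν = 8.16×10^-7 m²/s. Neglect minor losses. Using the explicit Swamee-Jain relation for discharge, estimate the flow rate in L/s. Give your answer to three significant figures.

Swamee-Jain (Type II): Q = -0.965·√(gD⁵h_f/L)·ln[ε/(3.7D) + √(3.17ν²L/(gD³h_f))]
√(gD⁵h_f/L) = √(9.81·0.595⁵·10.4/729) = 0.1022
ε/(3.7D) = 6.36×10^-5; √(3.17ν²L/(gD³h_f)) = 8.46×10^-6
Q = -0.965·0.1022·ln(7.205×10^-5) = 0.9403 m³/s
Check: V = 3.38 m/s, Re = 2.47×10^6, f = 0.01464, h_f = 10.5 m ≈ 10.4 m ✓

Q ≈ 940 L/s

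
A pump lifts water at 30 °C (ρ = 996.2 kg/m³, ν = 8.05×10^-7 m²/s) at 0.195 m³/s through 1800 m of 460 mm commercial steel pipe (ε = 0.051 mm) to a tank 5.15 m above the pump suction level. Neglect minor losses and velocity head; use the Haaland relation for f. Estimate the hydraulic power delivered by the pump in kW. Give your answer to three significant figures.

V = 4Q/(πD²) = 1.173 m/s; Re = 6.70×10^5; ε/D = 1.11×10^-4; f = 0.01395
h_f = f(L/D)V²/2g = 3.832 m
Total head H = z + h_f = 5.15 + 3.832 = 8.982 m
P_hyd = ρgQH = 996.2·9.81·0.195·8.982 = 17.12 kW

P_hyd ≈ 17.1 kW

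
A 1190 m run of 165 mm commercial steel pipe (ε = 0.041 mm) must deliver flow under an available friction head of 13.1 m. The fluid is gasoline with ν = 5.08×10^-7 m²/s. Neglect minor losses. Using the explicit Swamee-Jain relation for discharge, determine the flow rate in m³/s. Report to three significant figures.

Q ≈ 0.0320 m³/s

Swamee-Jain (Type II): Q = -0.965·√(gD⁵h_f/L)·ln[ε/(3.7D) + √(3.17ν²L/(gD³h_f))]
√(gD⁵h_f/L) = √(9.81·0.165⁵·13.1/1190) = 0.003634
ε/(3.7D) = 6.72×10^-5; √(3.17ν²L/(gD³h_f)) = 4.11×10^-5
Q = -0.965·0.003634·ln(1.082×10^-4) = 0.03202 m³/s
Check: V = 1.50 m/s, Re = 4.86×10^5, f = 0.01598, h_f = 13.2 m ≈ 13.1 m ✓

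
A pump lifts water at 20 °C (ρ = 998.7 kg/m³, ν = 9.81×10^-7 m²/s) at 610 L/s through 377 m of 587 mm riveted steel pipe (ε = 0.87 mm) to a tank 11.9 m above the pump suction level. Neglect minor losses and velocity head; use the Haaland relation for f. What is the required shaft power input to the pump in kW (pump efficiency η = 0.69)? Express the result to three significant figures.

V = 4Q/(πD²) = 2.254 m/s; Re = 1.35×10^6; ε/D = 0.00148; f = 0.02185
h_f = f(L/D)V²/2g = 3.635 m
Total head H = z + h_f = 11.9 + 3.635 = 15.53 m
P_hyd = ρgQH = 998.7·9.81·0.610·15.53 = 92.84 kW
P_shaft = P_hyd/η = 92.84/0.69 = 134.5 kW

P_shaft ≈ 135 kW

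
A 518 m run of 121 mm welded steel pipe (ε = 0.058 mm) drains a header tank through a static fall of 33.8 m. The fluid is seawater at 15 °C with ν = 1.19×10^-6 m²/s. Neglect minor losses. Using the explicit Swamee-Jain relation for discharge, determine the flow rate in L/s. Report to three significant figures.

Q ≈ 33.6 L/s

Swamee-Jain (Type II): Q = -0.965·√(gD⁵h_f/L)·ln[ε/(3.7D) + √(3.17ν²L/(gD³h_f))]
√(gD⁵h_f/L) = √(9.81·0.121⁵·33.8/518) = 0.004075
ε/(3.7D) = 1.30×10^-4; √(3.17ν²L/(gD³h_f)) = 6.29×10^-5
Q = -0.965·0.004075·ln(1.925×10^-4) = 0.03364 m³/s
Check: V = 2.93 m/s, Re = 2.97×10^5, f = 0.01822, h_f = 34.0 m ≈ 33.8 m ✓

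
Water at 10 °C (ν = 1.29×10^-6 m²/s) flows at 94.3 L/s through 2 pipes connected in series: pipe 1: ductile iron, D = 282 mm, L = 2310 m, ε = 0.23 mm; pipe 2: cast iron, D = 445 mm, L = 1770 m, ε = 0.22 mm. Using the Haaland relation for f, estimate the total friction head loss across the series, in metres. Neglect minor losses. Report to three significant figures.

Pipe 1: V = 1.510 m/s, Re = 3.30×10^5, ε/D = 8.16×10^-4, f = 0.01962, h_1 = f(L/D)V²/2g = 18.68 m
Pipe 2: V = 0.6063 m/s, Re = 2.09×10^5, ε/D = 4.94×10^-4, f = 0.01854, h_2 = f(L/D)V²/2g = 1.381 m
Series → Q common, losses add: H = Σh = 20.06 m

H ≈ 20.1 m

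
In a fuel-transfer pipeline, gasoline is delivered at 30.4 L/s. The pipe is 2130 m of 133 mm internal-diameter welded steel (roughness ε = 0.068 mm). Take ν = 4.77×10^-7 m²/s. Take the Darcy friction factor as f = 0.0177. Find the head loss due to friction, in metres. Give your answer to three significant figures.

h_f ≈ 69.2 m

V = 4Q/(πD²) = 4·0.0304/(π·0.133²) = 2.188 m/s
h_f = f(L/D)V²/(2g) = 0.01770·(2130/0.133)·2.188²/(2·9.81) = 69.18 m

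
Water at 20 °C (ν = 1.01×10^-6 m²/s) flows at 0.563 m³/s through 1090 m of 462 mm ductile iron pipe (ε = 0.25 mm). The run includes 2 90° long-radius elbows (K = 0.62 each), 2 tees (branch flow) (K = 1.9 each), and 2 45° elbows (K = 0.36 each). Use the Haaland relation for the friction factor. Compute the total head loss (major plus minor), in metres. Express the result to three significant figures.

H_L ≈ 26.8 m

V = 4Q/(πD²) = 3.358 m/s; V²/2g = 0.5749 m
Re = 1.54×10^6, ε/D = 5.41×10^-4 → f = 0.01731 (Haaland)
Major: h_f = f(L/D)·V²/2g = 0.01731·2359·0.5749 = 23.47 m
Minor: ΣK = 5.76; h_m = ΣK·V²/2g = 3.311 m
Total H_L = 23.47 + 3.311 = 26.79 m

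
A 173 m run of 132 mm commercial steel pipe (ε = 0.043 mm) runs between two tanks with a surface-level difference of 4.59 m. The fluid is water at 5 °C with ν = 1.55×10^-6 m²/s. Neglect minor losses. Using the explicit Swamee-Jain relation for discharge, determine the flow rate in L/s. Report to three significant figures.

Swamee-Jain (Type II): Q = -0.965·√(gD⁵h_f/L)·ln[ε/(3.7D) + √(3.17ν²L/(gD³h_f))]
√(gD⁵h_f/L) = √(9.81·0.132⁵·4.59/173) = 0.003230
ε/(3.7D) = 8.80×10^-5; √(3.17ν²L/(gD³h_f)) = 1.13×10^-4
Q = -0.965·0.003230·ln(2.008×10^-4) = 0.02653 m³/s
Check: V = 1.94 m/s, Re = 1.65×10^5, f = 0.01835, h_f = 4.61 m ≈ 4.59 m ✓

Q ≈ 26.5 L/s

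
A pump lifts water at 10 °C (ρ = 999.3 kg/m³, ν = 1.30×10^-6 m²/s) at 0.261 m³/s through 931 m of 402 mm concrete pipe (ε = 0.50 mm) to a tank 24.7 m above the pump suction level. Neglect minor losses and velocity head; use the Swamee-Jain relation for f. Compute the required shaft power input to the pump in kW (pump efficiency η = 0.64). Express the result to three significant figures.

P_shaft ≈ 141 kW

V = 4Q/(πD²) = 2.056 m/s; Re = 6.36×10^5; ε/D = 0.00124; f = 0.02123
h_f = f(L/D)V²/2g = 10.60 m
Total head H = z + h_f = 24.7 + 10.60 = 35.30 m
P_hyd = ρgQH = 999.3·9.81·0.261·35.30 = 90.32 kW
P_shaft = P_hyd/η = 90.32/0.64 = 141.1 kW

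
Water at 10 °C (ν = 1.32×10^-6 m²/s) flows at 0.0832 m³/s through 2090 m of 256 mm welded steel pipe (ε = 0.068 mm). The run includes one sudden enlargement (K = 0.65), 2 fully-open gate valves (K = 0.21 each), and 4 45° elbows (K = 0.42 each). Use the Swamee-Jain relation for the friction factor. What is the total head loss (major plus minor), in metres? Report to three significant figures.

H_L ≈ 18.6 m

V = 4Q/(πD²) = 1.616 m/s; V²/2g = 0.1332 m
Re = 3.13×10^5, ε/D = 2.66×10^-4 → f = 0.01674 (Swamee-Jain)
Major: h_f = f(L/D)·V²/2g = 0.01674·8164·0.1332 = 18.20 m
Minor: ΣK = 2.75; h_m = ΣK·V²/2g = 0.3662 m
Total H_L = 18.20 + 0.3662 = 18.57 m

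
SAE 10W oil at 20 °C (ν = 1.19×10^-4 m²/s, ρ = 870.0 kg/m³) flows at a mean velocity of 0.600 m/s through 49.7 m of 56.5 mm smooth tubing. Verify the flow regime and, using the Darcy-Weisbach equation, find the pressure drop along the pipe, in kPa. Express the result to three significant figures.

Δp ≈ 30.9 kPa

Re = VD/ν = 0.600·0.05650/1.19×10^-4 = 285 → laminar (Re < 2300)
f = 64/Re = 0.2247
h_f = f(L/D)V²/(2g) = 0.2247·(49.7/0.05650)·0.600²/(2·9.81) = 3.626 m
Δp = ρg·h_f = 870.0·9.81·3.626 = 30.95 kPa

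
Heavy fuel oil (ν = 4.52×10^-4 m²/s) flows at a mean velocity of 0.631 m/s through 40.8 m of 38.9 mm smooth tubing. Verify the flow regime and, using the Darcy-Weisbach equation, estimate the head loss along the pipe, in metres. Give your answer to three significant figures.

Re = VD/ν = 0.631·0.03890/4.52×10^-4 = 54.3 → laminar (Re < 2300)
f = 64/Re = 1.179
h_f = f(L/D)V²/(2g) = 1.179·(40.8/0.03890)·0.631²/(2·9.81) = 25.08 m

h_f ≈ 25.1 m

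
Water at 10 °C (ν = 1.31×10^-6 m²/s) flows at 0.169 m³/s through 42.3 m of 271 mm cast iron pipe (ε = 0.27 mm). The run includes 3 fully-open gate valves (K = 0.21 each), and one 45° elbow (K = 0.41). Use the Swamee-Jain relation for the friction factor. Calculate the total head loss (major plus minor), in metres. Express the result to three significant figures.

H_L ≈ 1.84 m

V = 4Q/(πD²) = 2.930 m/s; V²/2g = 0.4375 m
Re = 6.06×10^5, ε/D = 9.96×10^-4 → f = 0.02023 (Swamee-Jain)
Major: h_f = f(L/D)·V²/2g = 0.02023·156.1·0.4375 = 1.382 m
Minor: ΣK = 1.04; h_m = ΣK·V²/2g = 0.4550 m
Total H_L = 1.382 + 0.4550 = 1.837 m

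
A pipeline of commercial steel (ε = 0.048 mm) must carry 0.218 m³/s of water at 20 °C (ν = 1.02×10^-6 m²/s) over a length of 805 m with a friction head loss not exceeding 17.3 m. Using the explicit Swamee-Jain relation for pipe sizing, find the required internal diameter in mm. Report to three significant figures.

D ≈ 308 mm

Swamee-Jain (Type III): D = 0.66·[ε^1.25·(LQ²/(gh_f))^4.75 + ν·Q^9.4·(L/(gh_f))^5.2]^0.04
LQ²/(gh_f) = 0.2254; L/(gh_f) = 4.743
Term 1 = ε^1.25·(…)^4.75 = 3.37×10^-9; Term 2 = ν·Q^9.4·(…)^5.2 = 2.02×10^-9
D = 0.66·(3.37×10^-9 + 2.02×10^-9)^0.04 = 0.3082 m = 308 mm
Check: V = 2.92 m/s, Re = 8.83×10^5, f = 0.01438, h_f = 16.3 m ≈ 17.3 m ✓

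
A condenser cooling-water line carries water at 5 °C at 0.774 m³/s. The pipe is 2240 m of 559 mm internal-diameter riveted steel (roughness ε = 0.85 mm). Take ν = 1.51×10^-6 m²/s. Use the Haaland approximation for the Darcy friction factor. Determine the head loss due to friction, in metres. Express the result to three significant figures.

V = 4Q/(πD²) = 4·0.774/(π·0.559²) = 3.154 m/s
Re = VD/ν = 3.154·0.559/1.51×10^-6 = 1.17×10^6 → turbulent
ε/D = 0.85/559 = 0.00152
Haaland: f = 0.02202
h_f = f(L/D)V²/(2g) = 0.02202·(2240/0.559)·3.154²/(2·9.81) = 44.72 m

h_f ≈ 44.7 m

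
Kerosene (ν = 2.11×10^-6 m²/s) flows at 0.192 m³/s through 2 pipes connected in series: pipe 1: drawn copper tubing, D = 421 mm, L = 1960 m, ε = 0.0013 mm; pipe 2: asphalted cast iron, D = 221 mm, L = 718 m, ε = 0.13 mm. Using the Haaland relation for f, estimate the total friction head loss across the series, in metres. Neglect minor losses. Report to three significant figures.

Pipe 1: V = 1.379 m/s, Re = 2.75×10^5, ε/D = 3.09×10^-6, f = 0.01460, h_1 = f(L/D)V²/2g = 6.591 m
Pipe 2: V = 5.005 m/s, Re = 5.24×10^5, ε/D = 5.88×10^-4, f = 0.01808, h_2 = f(L/D)V²/2g = 75.02 m
Series → Q common, losses add: H = Σh = 81.61 m

H ≈ 81.6 m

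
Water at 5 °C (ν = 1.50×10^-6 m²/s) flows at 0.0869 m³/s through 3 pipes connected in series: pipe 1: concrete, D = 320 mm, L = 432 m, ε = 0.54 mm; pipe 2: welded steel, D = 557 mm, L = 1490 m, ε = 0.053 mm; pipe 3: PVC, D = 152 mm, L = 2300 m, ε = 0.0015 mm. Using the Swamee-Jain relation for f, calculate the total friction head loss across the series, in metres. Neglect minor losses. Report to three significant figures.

Pipe 1: V = 1.081 m/s, Re = 2.31×10^5, ε/D = 0.00169, f = 0.02343, h_1 = f(L/D)V²/2g = 1.882 m
Pipe 2: V = 0.3566 m/s, Re = 1.32×10^5, ε/D = 9.52×10^-5, f = 0.01751, h_2 = f(L/D)V²/2g = 0.3037 m
Pipe 3: V = 4.789 m/s, Re = 4.85×10^5, ε/D = 9.87×10^-6, f = 0.01332, h_3 = f(L/D)V²/2g = 235.5 m
Series → Q common, losses add: H = Σh = 237.7 m

H ≈ 238 m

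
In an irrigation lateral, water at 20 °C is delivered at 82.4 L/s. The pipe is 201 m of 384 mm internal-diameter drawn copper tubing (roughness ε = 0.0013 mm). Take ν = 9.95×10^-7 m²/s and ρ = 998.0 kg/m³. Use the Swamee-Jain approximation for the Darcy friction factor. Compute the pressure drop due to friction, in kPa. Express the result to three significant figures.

V = 4Q/(πD²) = 4·0.0824/(π·0.384²) = 0.7115 m/s
Re = VD/ν = 0.7115·0.384/9.95×10^-7 = 2.75×10^5 → turbulent
ε/D = 0.0013/384 = 3.39×10^-6
Swamee-Jain: f = 0.01465
h_f = f(L/D)V²/(2g) = 0.01465·(201/0.384)·0.7115²/(2·9.81) = 0.1979 m
Δp = ρg·h_f = 998.0·9.81·0.1979 = 1.938 kPa

Δp ≈ 1.94 kPa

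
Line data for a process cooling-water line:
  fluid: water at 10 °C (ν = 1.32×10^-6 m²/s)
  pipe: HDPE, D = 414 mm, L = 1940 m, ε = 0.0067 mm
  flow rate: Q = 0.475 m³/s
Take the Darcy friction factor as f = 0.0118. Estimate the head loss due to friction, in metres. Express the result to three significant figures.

h_f ≈ 35.1 m

V = 4Q/(πD²) = 4·0.475/(π·0.414²) = 3.529 m/s
h_f = f(L/D)V²/(2g) = 0.01180·(1940/0.414)·3.529²/(2·9.81) = 35.09 m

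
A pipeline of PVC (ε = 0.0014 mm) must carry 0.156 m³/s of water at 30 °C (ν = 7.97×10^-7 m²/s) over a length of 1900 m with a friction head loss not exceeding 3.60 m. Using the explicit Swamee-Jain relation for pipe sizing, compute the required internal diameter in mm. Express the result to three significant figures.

D ≈ 429 mm

Swamee-Jain (Type III): D = 0.66·[ε^1.25·(LQ²/(gh_f))^4.75 + ν·Q^9.4·(L/(gh_f))^5.2]^0.04
LQ²/(gh_f) = 1.309; L/(gh_f) = 53.80
Term 1 = ε^1.25·(…)^4.75 = 1.73×10^-7; Term 2 = ν·Q^9.4·(…)^5.2 = 2.07×10^-5
D = 0.66·(1.73×10^-7 + 2.07×10^-5)^0.04 = 0.4289 m = 429 mm
Check: V = 1.08 m/s, Re = 5.81×10^5, f = 0.01280, h_f = 3.37 m ≈ 3.60 m ✓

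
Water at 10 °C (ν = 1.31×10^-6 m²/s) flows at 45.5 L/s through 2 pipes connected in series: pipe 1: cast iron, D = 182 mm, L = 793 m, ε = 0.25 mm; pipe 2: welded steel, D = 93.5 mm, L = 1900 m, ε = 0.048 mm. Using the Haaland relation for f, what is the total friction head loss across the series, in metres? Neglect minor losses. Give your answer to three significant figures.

Pipe 1: V = 1.749 m/s, Re = 2.43×10^5, ε/D = 0.00137, f = 0.02213, h_1 = f(L/D)V²/2g = 15.03 m
Pipe 2: V = 6.627 m/s, Re = 4.73×10^5, ε/D = 5.13×10^-4, f = 0.01771, h_2 = f(L/D)V²/2g = 805.3 m
Series → Q common, losses add: H = Σh = 820.3 m

H ≈ 820 m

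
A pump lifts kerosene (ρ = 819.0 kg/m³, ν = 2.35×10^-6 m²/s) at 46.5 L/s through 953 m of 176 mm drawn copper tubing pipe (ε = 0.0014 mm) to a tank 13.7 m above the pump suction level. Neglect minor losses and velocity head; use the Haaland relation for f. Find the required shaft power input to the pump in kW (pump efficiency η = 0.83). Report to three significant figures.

P_shaft ≈ 13.7 kW

V = 4Q/(πD²) = 1.911 m/s; Re = 1.43×10^5; ε/D = 7.95×10^-6; f = 0.01660
h_f = f(L/D)V²/2g = 16.73 m
Total head H = z + h_f = 13.7 + 16.73 = 30.43 m
P_hyd = ρgQH = 819.0·9.81·0.0465·30.43 = 11.37 kW
P_shaft = P_hyd/η = 11.37/0.83 = 13.70 kW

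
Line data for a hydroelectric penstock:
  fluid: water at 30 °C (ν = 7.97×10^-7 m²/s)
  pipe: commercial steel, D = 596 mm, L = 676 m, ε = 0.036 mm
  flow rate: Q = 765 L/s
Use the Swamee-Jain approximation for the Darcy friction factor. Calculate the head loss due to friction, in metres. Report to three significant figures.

V = 4Q/(πD²) = 4·0.765/(π·0.596²) = 2.742 m/s
Re = VD/ν = 2.742·0.596/7.97×10^-7 = 2.05×10^6 → turbulent
ε/D = 0.036/596 = 6.04×10^-5
Swamee-Jain: f = 0.01209
h_f = f(L/D)V²/(2g) = 0.01209·(676/0.596)·2.742²/(2·9.81) = 5.253 m

h_f ≈ 5.25 m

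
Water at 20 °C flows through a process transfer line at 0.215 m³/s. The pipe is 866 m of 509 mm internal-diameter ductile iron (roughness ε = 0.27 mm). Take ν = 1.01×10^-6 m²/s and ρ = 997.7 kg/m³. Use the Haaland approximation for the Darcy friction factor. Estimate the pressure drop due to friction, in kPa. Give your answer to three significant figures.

V = 4Q/(πD²) = 4·0.215/(π·0.509²) = 1.057 m/s
Re = VD/ν = 1.057·0.509/1.01×10^-6 = 5.32×10^5 → turbulent
ε/D = 0.27/509 = 5.30×10^-4
Haaland: f = 0.01772
h_f = f(L/D)V²/(2g) = 0.01772·(866/0.509)·1.057²/(2·9.81) = 1.716 m
Δp = ρg·h_f = 997.7·9.81·1.716 = 16.79 kPa

Δp ≈ 16.8 kPa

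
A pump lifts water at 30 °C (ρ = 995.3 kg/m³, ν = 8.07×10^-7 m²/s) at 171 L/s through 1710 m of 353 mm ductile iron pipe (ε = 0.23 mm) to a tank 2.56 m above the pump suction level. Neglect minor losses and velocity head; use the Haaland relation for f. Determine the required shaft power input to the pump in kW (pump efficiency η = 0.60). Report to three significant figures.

V = 4Q/(πD²) = 1.747 m/s; Re = 7.64×10^5; ε/D = 6.52×10^-4; f = 0.01824
h_f = f(L/D)V²/2g = 13.75 m
Total head H = z + h_f = 2.56 + 13.75 = 16.31 m
P_hyd = ρgQH = 995.3·9.81·0.171·16.31 = 27.23 kW
P_shaft = P_hyd/η = 27.23/0.60 = 45.39 kW

P_shaft ≈ 45.4 kW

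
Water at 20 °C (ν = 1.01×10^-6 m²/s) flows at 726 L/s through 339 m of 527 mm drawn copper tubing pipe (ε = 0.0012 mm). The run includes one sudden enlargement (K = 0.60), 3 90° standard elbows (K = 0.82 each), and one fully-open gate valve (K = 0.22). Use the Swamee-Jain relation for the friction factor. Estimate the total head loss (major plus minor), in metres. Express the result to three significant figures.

H_L ≈ 5.73 m

V = 4Q/(πD²) = 3.328 m/s; V²/2g = 0.5646 m
Re = 1.74×10^6, ε/D = 2.28×10^-6 → f = 0.01068 (Swamee-Jain)
Major: h_f = f(L/D)·V²/2g = 0.01068·643.3·0.5646 = 3.879 m
Minor: ΣK = 3.28; h_m = ΣK·V²/2g = 1.852 m
Total H_L = 3.879 + 1.852 = 5.731 m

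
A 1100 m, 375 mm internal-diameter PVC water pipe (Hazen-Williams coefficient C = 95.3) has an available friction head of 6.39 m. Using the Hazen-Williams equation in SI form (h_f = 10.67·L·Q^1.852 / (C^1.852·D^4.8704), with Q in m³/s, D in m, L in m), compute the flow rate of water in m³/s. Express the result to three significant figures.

Q ≈ 0.125 m³/s

Rearranging: Q = [h_f·C^1.852·D^4.8704 / (10.67·L)]^(1/1.852)
Q = [6.39·95.3^1.852·0.375^4.8704 / (10.67·1100)]^0.540 = 0.1249 m³/s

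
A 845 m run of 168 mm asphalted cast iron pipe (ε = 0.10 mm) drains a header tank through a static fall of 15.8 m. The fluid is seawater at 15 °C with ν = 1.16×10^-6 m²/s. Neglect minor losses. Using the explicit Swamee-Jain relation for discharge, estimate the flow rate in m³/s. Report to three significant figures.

Swamee-Jain (Type II): Q = -0.965·√(gD⁵h_f/L)·ln[ε/(3.7D) + √(3.17ν²L/(gD³h_f))]
√(gD⁵h_f/L) = √(9.81·0.168⁵·15.8/845) = 0.004955
ε/(3.7D) = 1.61×10^-4; √(3.17ν²L/(gD³h_f)) = 7.00×10^-5
Q = -0.965·0.004955·ln(2.309×10^-4) = 0.04004 m³/s
Check: V = 1.81 m/s, Re = 2.62×10^5, f = 0.01903, h_f = 15.9 m ≈ 15.8 m ✓

Q ≈ 0.0400 m³/s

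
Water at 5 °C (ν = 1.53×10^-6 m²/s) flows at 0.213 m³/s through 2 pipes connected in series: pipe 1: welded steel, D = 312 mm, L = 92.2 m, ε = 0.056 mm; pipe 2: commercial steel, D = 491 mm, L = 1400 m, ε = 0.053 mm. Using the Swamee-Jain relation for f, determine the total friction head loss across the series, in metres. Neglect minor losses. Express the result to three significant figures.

H ≈ 4.55 m

Pipe 1: V = 2.786 m/s, Re = 5.68×10^5, ε/D = 1.79×10^-4, f = 0.01515, h_1 = f(L/D)V²/2g = 1.771 m
Pipe 2: V = 1.125 m/s, Re = 3.61×10^5, ε/D = 1.08×10^-4, f = 0.01514, h_2 = f(L/D)V²/2g = 2.784 m
Series → Q common, losses add: H = Σh = 4.555 m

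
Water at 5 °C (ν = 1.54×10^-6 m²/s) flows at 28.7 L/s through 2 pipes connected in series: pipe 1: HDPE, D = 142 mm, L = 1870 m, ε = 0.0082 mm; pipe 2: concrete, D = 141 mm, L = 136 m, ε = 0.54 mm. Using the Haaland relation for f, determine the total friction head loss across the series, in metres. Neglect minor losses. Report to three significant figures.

Pipe 1: V = 1.812 m/s, Re = 1.67×10^5, ε/D = 5.77×10^-5, f = 0.01640, h_1 = f(L/D)V²/2g = 36.15 m
Pipe 2: V = 1.838 m/s, Re = 1.68×10^5, ε/D = 0.00383, f = 0.02872, h_2 = f(L/D)V²/2g = 4.770 m
Series → Q common, losses add: H = Σh = 40.92 m

H ≈ 40.9 m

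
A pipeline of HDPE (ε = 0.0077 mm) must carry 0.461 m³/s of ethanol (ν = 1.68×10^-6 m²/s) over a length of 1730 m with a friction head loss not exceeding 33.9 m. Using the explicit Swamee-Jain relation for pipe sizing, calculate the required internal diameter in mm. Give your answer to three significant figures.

Swamee-Jain (Type III): D = 0.66·[ε^1.25·(LQ²/(gh_f))^4.75 + ν·Q^9.4·(L/(gh_f))^5.2]^0.04
LQ²/(gh_f) = 1.106; L/(gh_f) = 5.202
Term 1 = ε^1.25·(…)^4.75 = 6.53×10^-7; Term 2 = ν·Q^9.4·(…)^5.2 = 6.14×10^-6
D = 0.66·(6.53×10^-7 + 6.14×10^-6)^0.04 = 0.4100 m = 410 mm
Check: V = 3.49 m/s, Re = 8.52×10^5, f = 0.01233, h_f = 32.3 m ≈ 33.9 m ✓

D ≈ 410 mm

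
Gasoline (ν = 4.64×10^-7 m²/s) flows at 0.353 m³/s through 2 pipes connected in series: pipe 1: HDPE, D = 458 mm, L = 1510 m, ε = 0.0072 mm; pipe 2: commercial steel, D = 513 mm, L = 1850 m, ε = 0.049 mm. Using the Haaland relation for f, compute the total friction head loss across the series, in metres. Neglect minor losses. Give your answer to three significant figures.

H ≈ 15.1 m

Pipe 1: V = 2.143 m/s, Re = 2.11×10^6, ε/D = 1.57×10^-5, f = 0.01074, h_1 = f(L/D)V²/2g = 8.284 m
Pipe 2: V = 1.708 m/s, Re = 1.89×10^6, ε/D = 9.55×10^-5, f = 0.01270, h_2 = f(L/D)V²/2g = 6.806 m
Series → Q common, losses add: H = Σh = 15.09 m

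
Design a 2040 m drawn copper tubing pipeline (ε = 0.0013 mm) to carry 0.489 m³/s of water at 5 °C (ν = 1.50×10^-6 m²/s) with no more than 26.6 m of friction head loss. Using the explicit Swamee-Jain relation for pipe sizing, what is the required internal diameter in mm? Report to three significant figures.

D ≈ 453 mm

Swamee-Jain (Type III): D = 0.66·[ε^1.25·(LQ²/(gh_f))^4.75 + ν·Q^9.4·(L/(gh_f))^5.2]^0.04
LQ²/(gh_f) = 1.869; L/(gh_f) = 7.818
Term 1 = ε^1.25·(…)^4.75 = 8.57×10^-7; Term 2 = ν·Q^9.4·(…)^5.2 = 7.94×10^-5
D = 0.66·(8.57×10^-7 + 7.94×10^-5)^0.04 = 0.4526 m = 453 mm
Check: V = 3.04 m/s, Re = 9.17×10^5, f = 0.01185, h_f = 25.1 m ≈ 26.6 m ✓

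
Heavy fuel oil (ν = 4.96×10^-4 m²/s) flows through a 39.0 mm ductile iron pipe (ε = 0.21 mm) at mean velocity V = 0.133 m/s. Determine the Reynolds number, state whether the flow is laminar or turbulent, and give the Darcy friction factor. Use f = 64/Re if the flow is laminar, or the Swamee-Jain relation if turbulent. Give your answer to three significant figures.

Re ≈ 10.5; laminar; f = 64/Re ≈ 6.12

Re = VD/ν = 0.1330·0.0390/4.96×10^-4 = 10.5
Re < 2300 → laminar → f = 64/Re = 6.120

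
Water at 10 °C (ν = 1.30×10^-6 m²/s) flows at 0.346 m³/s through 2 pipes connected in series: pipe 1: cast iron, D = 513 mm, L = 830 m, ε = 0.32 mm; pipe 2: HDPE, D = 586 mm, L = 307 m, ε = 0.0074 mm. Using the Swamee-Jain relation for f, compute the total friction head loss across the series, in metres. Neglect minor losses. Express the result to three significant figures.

Pipe 1: V = 1.674 m/s, Re = 6.61×10^5, ε/D = 6.24×10^-4, f = 0.01831, h_1 = f(L/D)V²/2g = 4.231 m
Pipe 2: V = 1.283 m/s, Re = 5.78×10^5, ε/D = 1.26×10^-5, f = 0.01298, h_2 = f(L/D)V²/2g = 0.5703 m
Series → Q common, losses add: H = Σh = 4.801 m

H ≈ 4.80 m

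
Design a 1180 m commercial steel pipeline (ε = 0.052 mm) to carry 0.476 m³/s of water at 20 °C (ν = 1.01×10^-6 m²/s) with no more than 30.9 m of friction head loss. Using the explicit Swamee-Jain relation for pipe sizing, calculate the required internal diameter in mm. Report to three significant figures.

D ≈ 399 mm

Swamee-Jain (Type III): D = 0.66·[ε^1.25·(LQ²/(gh_f))^4.75 + ν·Q^9.4·(L/(gh_f))^5.2]^0.04
LQ²/(gh_f) = 0.8820; L/(gh_f) = 3.893
Term 1 = ε^1.25·(…)^4.75 = 2.43×10^-6; Term 2 = ν·Q^9.4·(…)^5.2 = 1.10×10^-6
D = 0.66·(2.43×10^-6 + 1.10×10^-6)^0.04 = 0.3995 m = 399 mm
Check: V = 3.80 m/s, Re = 1.50×10^6, f = 0.01357, h_f = 29.5 m ≈ 30.9 m ✓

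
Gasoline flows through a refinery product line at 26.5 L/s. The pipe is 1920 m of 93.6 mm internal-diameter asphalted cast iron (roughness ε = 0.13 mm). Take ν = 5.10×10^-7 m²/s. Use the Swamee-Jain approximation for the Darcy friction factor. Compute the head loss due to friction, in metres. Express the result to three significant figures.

h_f ≈ 337 m

V = 4Q/(πD²) = 4·0.0265/(π·0.0936²) = 3.851 m/s
Re = VD/ν = 3.851·0.0936/5.10×10^-7 = 7.07×10^5 → turbulent
ε/D = 0.13/93.6 = 0.00139
Swamee-Jain: f = 0.02174
h_f = f(L/D)V²/(2g) = 0.02174·(1920/0.0936)·3.851²/(2·9.81) = 337.2 m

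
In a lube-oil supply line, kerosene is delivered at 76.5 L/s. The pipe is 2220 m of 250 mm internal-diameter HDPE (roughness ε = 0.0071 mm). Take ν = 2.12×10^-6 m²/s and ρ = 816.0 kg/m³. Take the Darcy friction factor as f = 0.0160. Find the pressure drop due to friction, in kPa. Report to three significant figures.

Δp ≈ 141 kPa

V = 4Q/(πD²) = 4·0.0765/(π·0.250²) = 1.558 m/s
h_f = f(L/D)V²/(2g) = 0.01600·(2220/0.250)·1.558²/(2·9.81) = 17.59 m
Δp = ρg·h_f = 816.0·9.81·17.59 = 140.8 kPa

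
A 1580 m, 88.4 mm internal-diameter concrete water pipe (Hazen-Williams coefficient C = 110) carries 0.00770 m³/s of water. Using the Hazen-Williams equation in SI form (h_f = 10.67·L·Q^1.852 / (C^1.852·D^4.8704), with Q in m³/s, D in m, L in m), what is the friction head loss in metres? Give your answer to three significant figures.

h_f = 10.67·1580·0.00770^1.852 / (110^1.852·0.0884^4.8704) = 46.04 m

h_f ≈ 46.0 m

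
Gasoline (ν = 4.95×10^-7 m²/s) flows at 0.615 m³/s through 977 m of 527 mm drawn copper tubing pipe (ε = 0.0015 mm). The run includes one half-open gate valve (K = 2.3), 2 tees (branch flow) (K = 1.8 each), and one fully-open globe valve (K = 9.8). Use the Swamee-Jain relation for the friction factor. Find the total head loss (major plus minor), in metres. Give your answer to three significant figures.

V = 4Q/(πD²) = 2.819 m/s; V²/2g = 0.4052 m
Re = 3.00×10^6, ε/D = 2.85×10^-6 → f = 0.009869 (Swamee-Jain)
Major: h_f = f(L/D)·V²/2g = 0.009869·1854·0.4052 = 7.413 m
Minor: ΣK = 15.7; h_m = ΣK·V²/2g = 6.361 m
Total H_L = 7.413 + 6.361 = 13.77 m

H_L ≈ 13.8 m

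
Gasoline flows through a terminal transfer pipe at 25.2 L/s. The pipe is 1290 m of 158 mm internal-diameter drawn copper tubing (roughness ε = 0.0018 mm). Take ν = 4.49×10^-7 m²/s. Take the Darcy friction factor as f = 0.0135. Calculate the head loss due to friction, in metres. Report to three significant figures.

V = 4Q/(πD²) = 4·0.0252/(π·0.158²) = 1.285 m/s
h_f = f(L/D)V²/(2g) = 0.01350·(1290/0.158)·1.285²/(2·9.81) = 9.280 m

h_f ≈ 9.28 m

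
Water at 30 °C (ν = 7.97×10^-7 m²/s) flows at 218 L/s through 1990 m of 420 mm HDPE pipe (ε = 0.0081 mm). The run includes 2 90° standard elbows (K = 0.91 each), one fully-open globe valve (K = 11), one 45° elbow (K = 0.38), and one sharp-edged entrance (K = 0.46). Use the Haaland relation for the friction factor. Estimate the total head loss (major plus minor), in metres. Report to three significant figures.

H_L ≈ 9.07 m

V = 4Q/(πD²) = 1.574 m/s; V²/2g = 0.1262 m
Re = 8.29×10^5, ε/D = 1.93×10^-5 → f = 0.01228 (Haaland)
Major: h_f = f(L/D)·V²/2g = 0.01228·4738·0.1262 = 7.341 m
Minor: ΣK = 13.7; h_m = ΣK·V²/2g = 1.724 m
Total H_L = 7.341 + 1.724 = 9.065 m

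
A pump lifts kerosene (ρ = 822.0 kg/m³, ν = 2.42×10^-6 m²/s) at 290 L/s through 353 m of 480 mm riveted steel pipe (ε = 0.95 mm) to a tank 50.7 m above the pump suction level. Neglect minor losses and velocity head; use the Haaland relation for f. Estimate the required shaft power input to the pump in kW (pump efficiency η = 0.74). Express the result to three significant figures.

V = 4Q/(πD²) = 1.603 m/s; Re = 3.18×10^5; ε/D = 0.00198; f = 0.02391
h_f = f(L/D)V²/2g = 2.302 m
Total head H = z + h_f = 50.7 + 2.302 = 53.00 m
P_hyd = ρgQH = 822.0·9.81·0.290·53.00 = 123.9 kW
P_shaft = P_hyd/η = 123.9/0.74 = 167.5 kW

P_shaft ≈ 167 kW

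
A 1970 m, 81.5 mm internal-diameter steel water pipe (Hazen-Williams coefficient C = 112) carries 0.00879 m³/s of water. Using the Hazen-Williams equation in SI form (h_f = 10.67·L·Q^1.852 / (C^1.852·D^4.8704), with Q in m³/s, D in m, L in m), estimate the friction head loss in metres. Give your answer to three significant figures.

h_f = 10.67·1970·0.00879^1.852 / (112^1.852·0.0815^4.8704) = 105.4 m

h_f ≈ 105 m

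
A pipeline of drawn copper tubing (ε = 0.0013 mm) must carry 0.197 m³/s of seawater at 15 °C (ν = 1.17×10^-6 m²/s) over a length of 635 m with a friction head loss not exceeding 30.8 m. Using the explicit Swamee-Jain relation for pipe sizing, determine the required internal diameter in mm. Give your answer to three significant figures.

Swamee-Jain (Type III): D = 0.66·[ε^1.25·(LQ²/(gh_f))^4.75 + ν·Q^9.4·(L/(gh_f))^5.2]^0.04
LQ²/(gh_f) = 0.08156; L/(gh_f) = 2.102
Term 1 = ε^1.25·(…)^4.75 = 2.96×10^-13; Term 2 = ν·Q^9.4·(…)^5.2 = 1.30×10^-11
D = 0.66·(2.96×10^-13 + 1.30×10^-11)^0.04 = 0.2424 m = 242 mm
Check: V = 4.27 m/s, Re = 8.85×10^5, f = 0.01197, h_f = 29.2 m ≈ 30.8 m ✓

D ≈ 242 mm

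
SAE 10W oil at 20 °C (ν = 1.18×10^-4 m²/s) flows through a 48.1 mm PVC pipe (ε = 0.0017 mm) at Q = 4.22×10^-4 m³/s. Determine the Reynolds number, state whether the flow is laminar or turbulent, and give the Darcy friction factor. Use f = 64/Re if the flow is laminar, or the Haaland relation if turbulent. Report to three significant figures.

Re ≈ 94.7; laminar; f = 64/Re ≈ 0.676

V = 4Q/(πD²) = 0.2322 m/s
Re = VD/ν = 0.2322·0.0481/1.18×10^-4 = 94.7
Re < 2300 → laminar → f = 64/Re = 0.6761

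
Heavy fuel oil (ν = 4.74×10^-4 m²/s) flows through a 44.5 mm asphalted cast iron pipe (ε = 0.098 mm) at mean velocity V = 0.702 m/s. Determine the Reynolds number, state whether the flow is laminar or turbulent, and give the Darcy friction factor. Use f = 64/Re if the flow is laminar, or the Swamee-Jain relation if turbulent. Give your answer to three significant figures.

Re ≈ 65.9; laminar; f = 64/Re ≈ 0.971

Re = VD/ν = 0.7020·0.0445/4.74×10^-4 = 65.9
Re < 2300 → laminar → f = 64/Re = 0.9711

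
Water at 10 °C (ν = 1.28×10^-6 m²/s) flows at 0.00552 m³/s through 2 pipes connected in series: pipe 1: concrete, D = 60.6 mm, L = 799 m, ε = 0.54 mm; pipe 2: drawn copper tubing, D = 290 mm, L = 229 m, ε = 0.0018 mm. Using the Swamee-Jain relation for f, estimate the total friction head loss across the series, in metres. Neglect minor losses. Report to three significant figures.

Pipe 1: V = 1.914 m/s, Re = 9.06×10^4, ε/D = 0.00891, f = 0.03744, h_1 = f(L/D)V²/2g = 92.17 m
Pipe 2: V = 0.08357 m/s, Re = 1.89×10^4, ε/D = 6.21×10^-6, f = 0.02619, h_2 = f(L/D)V²/2g = 0.007361 m
Series → Q common, losses add: H = Σh = 92.17 m

H ≈ 92.2 m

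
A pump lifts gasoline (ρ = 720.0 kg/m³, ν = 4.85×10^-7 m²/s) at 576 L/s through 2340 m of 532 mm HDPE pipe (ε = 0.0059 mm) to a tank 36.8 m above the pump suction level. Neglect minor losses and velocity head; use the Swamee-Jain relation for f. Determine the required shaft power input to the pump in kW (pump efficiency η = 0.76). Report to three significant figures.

P_shaft ≈ 280 kW

V = 4Q/(πD²) = 2.591 m/s; Re = 2.84×10^6; ε/D = 1.11×10^-5; f = 0.01031
h_f = f(L/D)V²/2g = 15.52 m
Total head H = z + h_f = 36.8 + 15.52 = 52.32 m
P_hyd = ρgQH = 720.0·9.81·0.576·52.32 = 212.9 kW
P_shaft = P_hyd/η = 212.9/0.76 = 280.1 kW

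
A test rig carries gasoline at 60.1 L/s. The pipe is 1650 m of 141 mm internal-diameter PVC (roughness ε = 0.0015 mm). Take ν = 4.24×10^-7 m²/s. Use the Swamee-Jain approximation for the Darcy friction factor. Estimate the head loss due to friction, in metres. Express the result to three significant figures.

h_f ≈ 101 m

V = 4Q/(πD²) = 4·0.0601/(π·0.141²) = 3.849 m/s
Re = VD/ν = 3.849·0.141/4.24×10^-7 = 1.28×10^6 → turbulent
ε/D = 0.0015/141 = 1.06×10^-5
Swamee-Jain: f = 0.01144
h_f = f(L/D)V²/(2g) = 0.01144·(1650/0.141)·3.849²/(2·9.81) = 101.1 m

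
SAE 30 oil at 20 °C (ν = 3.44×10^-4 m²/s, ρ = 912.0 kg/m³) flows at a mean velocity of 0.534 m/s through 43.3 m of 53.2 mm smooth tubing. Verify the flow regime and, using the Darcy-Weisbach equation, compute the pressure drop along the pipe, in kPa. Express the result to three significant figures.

Re = VD/ν = 0.534·0.05320/3.44×10^-4 = 82.6 → laminar (Re < 2300)
f = 64/Re = 0.7750
h_f = f(L/D)V²/(2g) = 0.7750·(43.3/0.05320)·0.534²/(2·9.81) = 9.167 m
Δp = ρg·h_f = 912.0·9.81·9.167 = 82.02 kPa

Δp ≈ 82.0 kPa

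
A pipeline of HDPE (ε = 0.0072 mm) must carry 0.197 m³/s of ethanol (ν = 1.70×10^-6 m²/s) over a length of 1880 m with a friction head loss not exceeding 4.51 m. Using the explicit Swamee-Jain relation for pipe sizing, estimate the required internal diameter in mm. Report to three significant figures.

Swamee-Jain (Type III): D = 0.66·[ε^1.25·(LQ²/(gh_f))^4.75 + ν·Q^9.4·(L/(gh_f))^5.2]^0.04
LQ²/(gh_f) = 1.649; L/(gh_f) = 42.49
Term 1 = ε^1.25·(…)^4.75 = 4.01×10^-6; Term 2 = ν·Q^9.4·(…)^5.2 = 1.16×10^-4
D = 0.66·(4.01×10^-6 + 1.16×10^-4)^0.04 = 0.4600 m = 460 mm
Check: V = 1.19 m/s, Re = 3.21×10^5, f = 0.01439, h_f = 4.21 m ≈ 4.51 m ✓

D ≈ 460 mm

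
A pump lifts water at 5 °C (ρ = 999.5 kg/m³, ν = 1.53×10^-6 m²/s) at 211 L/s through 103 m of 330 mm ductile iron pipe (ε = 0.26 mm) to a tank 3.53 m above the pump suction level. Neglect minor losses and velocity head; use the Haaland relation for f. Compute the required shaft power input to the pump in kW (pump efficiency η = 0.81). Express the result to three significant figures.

V = 4Q/(πD²) = 2.467 m/s; Re = 5.32×10^5; ε/D = 7.88×10^-4; f = 0.01916
h_f = f(L/D)V²/2g = 1.855 m
Total head H = z + h_f = 3.53 + 1.855 = 5.385 m
P_hyd = ρgQH = 999.5·9.81·0.211·5.385 = 11.14 kW
P_shaft = P_hyd/η = 11.14/0.81 = 13.75 kW

P_shaft ≈ 13.8 kW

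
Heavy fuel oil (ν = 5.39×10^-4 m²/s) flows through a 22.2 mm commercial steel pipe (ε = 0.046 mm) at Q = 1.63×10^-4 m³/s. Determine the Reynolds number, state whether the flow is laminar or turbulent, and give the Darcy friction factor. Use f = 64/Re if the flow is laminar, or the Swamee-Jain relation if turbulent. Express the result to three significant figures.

V = 4Q/(πD²) = 0.4211 m/s
Re = VD/ν = 0.4211·0.0222/5.39×10^-4 = 17.3
Re < 2300 → laminar → f = 64/Re = 3.690

Re ≈ 17.3; laminar; f = 64/Re ≈ 3.69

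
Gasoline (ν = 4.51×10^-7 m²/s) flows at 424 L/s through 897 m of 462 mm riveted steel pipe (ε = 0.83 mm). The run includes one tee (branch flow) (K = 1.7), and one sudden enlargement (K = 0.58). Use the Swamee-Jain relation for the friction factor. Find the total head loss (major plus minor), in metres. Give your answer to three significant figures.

V = 4Q/(πD²) = 2.529 m/s; V²/2g = 0.3261 m
Re = 2.59×10^6, ε/D = 0.00180 → f = 0.02289 (Swamee-Jain)
Major: h_f = f(L/D)·V²/2g = 0.02289·1942·0.3261 = 14.49 m
Minor: ΣK = 2.28; h_m = ΣK·V²/2g = 0.7434 m
Total H_L = 14.49 + 0.7434 = 15.23 m

H_L ≈ 15.2 m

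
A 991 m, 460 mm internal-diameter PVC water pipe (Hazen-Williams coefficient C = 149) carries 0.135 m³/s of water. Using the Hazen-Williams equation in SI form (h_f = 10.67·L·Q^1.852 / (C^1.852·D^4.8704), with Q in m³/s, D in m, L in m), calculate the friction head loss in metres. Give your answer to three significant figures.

h_f ≈ 1.07 m

h_f = 10.67·991·0.135^1.852 / (149^1.852·0.460^4.8704) = 1.075 m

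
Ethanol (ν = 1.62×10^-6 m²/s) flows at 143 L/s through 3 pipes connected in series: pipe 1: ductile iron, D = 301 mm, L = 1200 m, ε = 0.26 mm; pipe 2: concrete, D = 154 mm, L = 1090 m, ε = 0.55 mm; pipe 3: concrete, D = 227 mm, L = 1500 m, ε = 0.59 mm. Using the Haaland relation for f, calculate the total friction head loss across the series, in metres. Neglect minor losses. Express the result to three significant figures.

H ≈ 712 m

Pipe 1: V = 2.010 m/s, Re = 3.73×10^5, ε/D = 8.64×10^-4, f = 0.01976, h_1 = f(L/D)V²/2g = 16.21 m
Pipe 2: V = 7.677 m/s, Re = 7.30×10^5, ε/D = 0.00357, f = 0.02770, h_2 = f(L/D)V²/2g = 589.0 m
Pipe 3: V = 3.533 m/s, Re = 4.95×10^5, ε/D = 0.00260, f = 0.02546, h_3 = f(L/D)V²/2g = 107.1 m
Series → Q common, losses add: H = Σh = 712.3 m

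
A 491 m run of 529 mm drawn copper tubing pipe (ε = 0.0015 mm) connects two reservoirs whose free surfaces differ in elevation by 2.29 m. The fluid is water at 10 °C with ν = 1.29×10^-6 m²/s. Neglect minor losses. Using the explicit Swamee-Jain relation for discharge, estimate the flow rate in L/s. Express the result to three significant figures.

Swamee-Jain (Type II): Q = -0.965·√(gD⁵h_f/L)·ln[ε/(3.7D) + √(3.17ν²L/(gD³h_f))]
√(gD⁵h_f/L) = √(9.81·0.529⁵·2.29/491) = 0.04354
ε/(3.7D) = 7.66×10^-7; √(3.17ν²L/(gD³h_f)) = 2.79×10^-5
Q = -0.965·0.04354·ln(2.867×10^-5) = 0.4394 m³/s
Check: V = 2.00 m/s, Re = 8.20×10^5, f = 0.01207, h_f = 2.28 m ≈ 2.29 m ✓

Q ≈ 439 L/s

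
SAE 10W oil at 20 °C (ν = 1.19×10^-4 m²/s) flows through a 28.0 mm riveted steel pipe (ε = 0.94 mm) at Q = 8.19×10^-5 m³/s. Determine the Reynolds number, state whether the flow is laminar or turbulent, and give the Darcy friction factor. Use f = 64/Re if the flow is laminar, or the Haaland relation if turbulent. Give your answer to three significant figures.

Re ≈ 31.3; laminar; f = 64/Re ≈ 2.04

V = 4Q/(πD²) = 0.1330 m/s
Re = VD/ν = 0.1330·0.0280/1.19×10^-4 = 31.3
Re < 2300 → laminar → f = 64/Re = 2.045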